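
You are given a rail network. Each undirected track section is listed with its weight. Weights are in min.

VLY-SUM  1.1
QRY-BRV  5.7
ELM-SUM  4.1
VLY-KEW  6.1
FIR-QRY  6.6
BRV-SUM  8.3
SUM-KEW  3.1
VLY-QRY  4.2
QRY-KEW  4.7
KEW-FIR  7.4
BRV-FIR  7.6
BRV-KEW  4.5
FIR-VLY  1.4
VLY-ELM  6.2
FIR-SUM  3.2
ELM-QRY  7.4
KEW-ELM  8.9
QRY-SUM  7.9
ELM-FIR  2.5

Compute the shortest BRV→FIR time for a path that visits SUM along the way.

Best BRV to SUM: BRV–KEW–SUM costing 7.6
Shortest SUM→FIR: SUM–VLY–FIR = 2.5
Total via SUM: 7.6 + 2.5 = 10.1 min.

10.1 min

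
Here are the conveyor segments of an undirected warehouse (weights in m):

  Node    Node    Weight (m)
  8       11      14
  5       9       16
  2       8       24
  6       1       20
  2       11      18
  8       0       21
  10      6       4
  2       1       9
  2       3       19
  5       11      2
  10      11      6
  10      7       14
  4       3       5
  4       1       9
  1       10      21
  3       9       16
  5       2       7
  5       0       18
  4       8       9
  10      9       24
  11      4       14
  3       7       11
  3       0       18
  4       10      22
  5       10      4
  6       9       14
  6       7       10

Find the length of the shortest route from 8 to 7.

Running Dijkstra from 8:
8: 0
4: 9  (via 8)
3: 14  (via 4)
11: 14  (via 8)
5: 16  (via 11)
1: 18  (via 4)
10: 20  (via 11)
0: 21  (via 8)
2: 23  (via 5)
6: 24  (via 10)
7: 25  (via 3)
Shortest route: 8–4–3–7 = 25 m.

25 m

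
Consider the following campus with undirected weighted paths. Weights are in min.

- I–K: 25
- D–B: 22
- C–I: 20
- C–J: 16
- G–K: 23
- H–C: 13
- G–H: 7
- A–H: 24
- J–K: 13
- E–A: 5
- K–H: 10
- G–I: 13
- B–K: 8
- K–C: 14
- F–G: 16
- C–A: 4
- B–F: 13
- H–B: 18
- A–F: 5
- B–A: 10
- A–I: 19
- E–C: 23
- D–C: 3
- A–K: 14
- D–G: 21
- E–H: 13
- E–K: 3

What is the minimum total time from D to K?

15 min

Compare a few routes:
D - C - A - E - K: 3+4+5+3 = 15
D - C - K: 3+14 = 17
The minimum is 15 min via D - C - A - E - K.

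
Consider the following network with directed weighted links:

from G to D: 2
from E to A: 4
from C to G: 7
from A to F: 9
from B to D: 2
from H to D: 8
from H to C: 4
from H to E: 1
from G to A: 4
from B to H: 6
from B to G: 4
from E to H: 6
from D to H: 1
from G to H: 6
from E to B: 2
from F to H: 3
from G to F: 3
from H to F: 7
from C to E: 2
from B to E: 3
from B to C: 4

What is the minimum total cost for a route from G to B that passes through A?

19

Shortest G→A: G → A = 4
Best A to B: A → F → H → E → B costing 15
Total via A: 4 + 15 = 19.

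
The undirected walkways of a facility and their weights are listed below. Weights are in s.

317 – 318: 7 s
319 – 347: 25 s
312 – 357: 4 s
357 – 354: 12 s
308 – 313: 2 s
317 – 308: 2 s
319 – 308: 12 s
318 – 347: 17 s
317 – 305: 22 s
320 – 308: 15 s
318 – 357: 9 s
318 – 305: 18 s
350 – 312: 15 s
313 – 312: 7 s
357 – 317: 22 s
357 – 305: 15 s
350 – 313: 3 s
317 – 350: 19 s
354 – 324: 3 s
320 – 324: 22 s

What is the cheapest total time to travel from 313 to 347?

Settle nodes by increasing distance from 313:
313: 0
308: 2  (via 313)
350: 3  (via 313)
317: 4  (via 308)
312: 7  (via 313)
318: 11  (via 317)
357: 11  (via 312)
319: 14  (via 308)
320: 17  (via 308)
354: 23  (via 357)
324: 26  (via 354)
305: 26  (via 317)
347: 28  (via 318)
Shortest route: 313 → 308 → 317 → 318 → 347 = 28 s.

28 s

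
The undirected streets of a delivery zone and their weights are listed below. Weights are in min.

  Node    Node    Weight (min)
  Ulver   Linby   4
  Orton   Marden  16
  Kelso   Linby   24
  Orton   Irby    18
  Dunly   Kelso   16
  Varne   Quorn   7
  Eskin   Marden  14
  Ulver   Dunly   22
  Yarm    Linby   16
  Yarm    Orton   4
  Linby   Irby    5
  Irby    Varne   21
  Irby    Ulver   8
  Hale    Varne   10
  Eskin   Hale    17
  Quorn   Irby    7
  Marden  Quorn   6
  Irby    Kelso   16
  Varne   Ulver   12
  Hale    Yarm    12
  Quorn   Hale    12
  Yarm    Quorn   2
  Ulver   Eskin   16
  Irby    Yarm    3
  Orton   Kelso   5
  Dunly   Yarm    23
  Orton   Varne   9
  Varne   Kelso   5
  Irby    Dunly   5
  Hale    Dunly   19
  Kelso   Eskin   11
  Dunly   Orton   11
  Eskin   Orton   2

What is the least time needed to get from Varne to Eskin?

11 min

Settle nodes by increasing distance from Varne:
Varne: 0
Kelso: 5  (via Varne)
Quorn: 7  (via Varne)
Yarm: 9  (via Quorn)
Orton: 9  (via Varne)
Hale: 10  (via Varne)
Eskin: 11  (via Orton)
Shortest route: Varne → Orton → Eskin = 11 min.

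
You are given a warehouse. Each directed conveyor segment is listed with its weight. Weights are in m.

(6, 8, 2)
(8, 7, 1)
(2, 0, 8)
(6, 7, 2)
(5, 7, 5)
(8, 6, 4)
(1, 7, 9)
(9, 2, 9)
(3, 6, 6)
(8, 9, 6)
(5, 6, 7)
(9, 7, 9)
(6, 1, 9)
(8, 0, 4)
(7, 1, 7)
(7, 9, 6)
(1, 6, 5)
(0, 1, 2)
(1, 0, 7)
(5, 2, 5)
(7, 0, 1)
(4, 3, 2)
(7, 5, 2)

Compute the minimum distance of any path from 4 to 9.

Settle nodes by increasing distance from 4:
4: 0
3: 2  (via 4)
6: 8  (via 3)
7: 10  (via 6)
8: 10  (via 6)
0: 11  (via 7)
5: 12  (via 7)
1: 13  (via 0)
9: 16  (via 7)
Shortest route: 4 → 3 → 6 → 7 → 9 = 16 m.

16 m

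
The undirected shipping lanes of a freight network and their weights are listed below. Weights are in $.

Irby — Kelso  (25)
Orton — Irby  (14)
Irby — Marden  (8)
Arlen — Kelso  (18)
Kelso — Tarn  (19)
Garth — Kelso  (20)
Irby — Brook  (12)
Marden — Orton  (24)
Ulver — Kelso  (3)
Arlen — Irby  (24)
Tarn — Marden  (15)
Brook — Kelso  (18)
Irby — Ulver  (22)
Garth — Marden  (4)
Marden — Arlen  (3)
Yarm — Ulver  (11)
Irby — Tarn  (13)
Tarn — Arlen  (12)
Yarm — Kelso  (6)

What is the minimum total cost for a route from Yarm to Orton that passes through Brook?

$50

Shortest Yarm→Brook: Yarm–Kelso–Brook = 24
Shortest Brook→Orton: Brook–Irby–Orton = 26
Total via Brook: 24 + 26 = $50.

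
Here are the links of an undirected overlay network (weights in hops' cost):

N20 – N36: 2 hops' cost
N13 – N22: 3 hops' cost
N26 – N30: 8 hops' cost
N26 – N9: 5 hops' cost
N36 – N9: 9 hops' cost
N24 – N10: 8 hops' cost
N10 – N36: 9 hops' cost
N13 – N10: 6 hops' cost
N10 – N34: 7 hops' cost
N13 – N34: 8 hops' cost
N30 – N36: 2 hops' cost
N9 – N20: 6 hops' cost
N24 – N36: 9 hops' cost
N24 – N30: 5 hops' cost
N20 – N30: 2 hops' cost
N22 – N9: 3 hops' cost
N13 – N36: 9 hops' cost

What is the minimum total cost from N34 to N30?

Shortest distances from N34:
N34: 0
N10: 7  (via N34)
N13: 8  (via N34)
N22: 11  (via N13)
N9: 14  (via N22)
N24: 15  (via N10)
N36: 16  (via N10)
N30: 18  (via N36)
Shortest route: N34 → N10 → N36 → N30 = 18 hops' cost.

18 hops' cost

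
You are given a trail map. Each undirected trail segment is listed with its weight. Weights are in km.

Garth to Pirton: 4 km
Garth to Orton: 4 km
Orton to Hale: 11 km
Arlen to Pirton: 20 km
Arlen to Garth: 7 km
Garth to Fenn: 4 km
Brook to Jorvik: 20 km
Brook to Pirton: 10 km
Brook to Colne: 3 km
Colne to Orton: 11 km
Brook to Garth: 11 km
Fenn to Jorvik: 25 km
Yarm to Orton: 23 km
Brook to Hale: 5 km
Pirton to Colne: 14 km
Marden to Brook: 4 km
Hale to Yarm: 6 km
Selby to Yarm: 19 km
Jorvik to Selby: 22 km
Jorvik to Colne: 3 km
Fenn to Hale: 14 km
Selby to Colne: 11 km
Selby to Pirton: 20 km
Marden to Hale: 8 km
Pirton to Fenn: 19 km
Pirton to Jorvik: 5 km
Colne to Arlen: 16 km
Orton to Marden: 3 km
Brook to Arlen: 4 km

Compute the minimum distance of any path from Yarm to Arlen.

15 km

Running Dijkstra from Yarm:
Yarm: 0
Hale: 6  (via Yarm)
Brook: 11  (via Hale)
Marden: 14  (via Hale)
Colne: 14  (via Brook)
Arlen: 15  (via Brook)
Shortest route: Yarm–Hale–Brook–Arlen = 15 km.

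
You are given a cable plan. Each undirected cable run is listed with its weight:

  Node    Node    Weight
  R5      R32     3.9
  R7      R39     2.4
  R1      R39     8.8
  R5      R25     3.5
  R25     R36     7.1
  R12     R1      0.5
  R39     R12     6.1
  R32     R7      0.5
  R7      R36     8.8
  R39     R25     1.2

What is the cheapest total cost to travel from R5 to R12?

Candidate routes:
R5 → R25 → R39 → R1 → R12: 3.5+1.2+8.8+0.5 = 14
R5 → R25 → R39 → R12: 3.5+1.2+6.1 = 10.8
R5 → R32 → R7 → R39 → R12: 3.9+0.5+2.4+6.1 = 12.9
The minimum is 10.8 via R5 → R25 → R39 → R12.

10.8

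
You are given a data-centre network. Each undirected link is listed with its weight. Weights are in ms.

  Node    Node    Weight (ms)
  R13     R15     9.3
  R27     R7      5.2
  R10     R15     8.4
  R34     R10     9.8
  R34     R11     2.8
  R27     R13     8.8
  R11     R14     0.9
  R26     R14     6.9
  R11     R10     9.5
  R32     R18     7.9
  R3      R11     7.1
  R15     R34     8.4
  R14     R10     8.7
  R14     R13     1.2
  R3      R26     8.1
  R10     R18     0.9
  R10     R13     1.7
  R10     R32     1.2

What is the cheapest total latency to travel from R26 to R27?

16.9 ms

Running Dijkstra from R26:
R26: 0
R14: 6.9  (via R26)
R11: 7.8  (via R14)
R13: 8.1  (via R14)
R3: 8.1  (via R26)
R10: 9.8  (via R13)
R34: 10.6  (via R11)
R18: 10.7  (via R10)
R32: 11  (via R10)
R27: 16.9  (via R13)
Shortest route: R26–R14–R13–R27 = 16.9 ms.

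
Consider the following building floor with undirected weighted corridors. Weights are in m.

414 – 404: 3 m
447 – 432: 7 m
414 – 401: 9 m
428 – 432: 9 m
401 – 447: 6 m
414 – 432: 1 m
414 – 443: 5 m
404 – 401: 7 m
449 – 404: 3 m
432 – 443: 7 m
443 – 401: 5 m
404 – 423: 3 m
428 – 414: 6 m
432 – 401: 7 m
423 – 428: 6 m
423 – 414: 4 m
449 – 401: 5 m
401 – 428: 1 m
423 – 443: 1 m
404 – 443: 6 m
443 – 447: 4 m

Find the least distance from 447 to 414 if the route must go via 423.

9 m

Best 447 to 423: 447–443–423 costing 5
Best 423 to 414: 423–414 costing 4
Total via 423: 5 + 4 = 9 m.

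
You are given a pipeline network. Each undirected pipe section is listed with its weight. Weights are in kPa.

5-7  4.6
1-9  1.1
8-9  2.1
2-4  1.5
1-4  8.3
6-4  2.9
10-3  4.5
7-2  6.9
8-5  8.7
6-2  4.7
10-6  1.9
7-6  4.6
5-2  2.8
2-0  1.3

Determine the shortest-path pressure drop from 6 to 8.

14.4 kPa

Compare a few routes:
6 - 2 - 5 - 8: 4.7+2.8+8.7 = 16.2
6 - 4 - 1 - 9 - 8: 2.9+8.3+1.1+2.1 = 14.4
6 - 2 - 4 - 1 - 9 - 8: 4.7+1.5+8.3+1.1+2.1 = 17.7
6 - 4 - 2 - 5 - 8: 2.9+1.5+2.8+8.7 = 15.9
The minimum is 14.4 kPa via 6 - 4 - 1 - 9 - 8.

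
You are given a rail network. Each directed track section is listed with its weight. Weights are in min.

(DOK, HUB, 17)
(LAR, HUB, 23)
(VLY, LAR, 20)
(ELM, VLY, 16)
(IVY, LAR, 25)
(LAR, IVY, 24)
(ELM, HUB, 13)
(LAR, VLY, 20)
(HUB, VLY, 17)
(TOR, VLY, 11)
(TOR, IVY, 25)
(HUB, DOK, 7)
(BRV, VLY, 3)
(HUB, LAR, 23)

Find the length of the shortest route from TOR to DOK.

61 min

Candidate routes:
TOR → IVY → LAR → HUB → DOK: 25+25+23+7 = 80
TOR → VLY → LAR → HUB → DOK: 11+20+23+7 = 61
The minimum is 61 min via TOR → VLY → LAR → HUB → DOK.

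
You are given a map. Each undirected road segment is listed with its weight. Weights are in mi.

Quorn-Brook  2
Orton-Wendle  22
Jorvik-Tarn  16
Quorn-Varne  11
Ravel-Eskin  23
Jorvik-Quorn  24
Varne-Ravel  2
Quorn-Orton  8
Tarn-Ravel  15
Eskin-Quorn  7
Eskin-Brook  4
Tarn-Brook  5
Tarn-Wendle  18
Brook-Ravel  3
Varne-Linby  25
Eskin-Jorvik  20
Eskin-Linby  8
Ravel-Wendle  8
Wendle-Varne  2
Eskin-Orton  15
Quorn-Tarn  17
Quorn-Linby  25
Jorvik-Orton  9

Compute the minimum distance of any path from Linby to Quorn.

Running Dijkstra from Linby:
Linby: 0
Eskin: 8  (via Linby)
Brook: 12  (via Eskin)
Quorn: 14  (via Brook)
Shortest route: Linby–Eskin–Brook–Quorn = 14 mi.

14 mi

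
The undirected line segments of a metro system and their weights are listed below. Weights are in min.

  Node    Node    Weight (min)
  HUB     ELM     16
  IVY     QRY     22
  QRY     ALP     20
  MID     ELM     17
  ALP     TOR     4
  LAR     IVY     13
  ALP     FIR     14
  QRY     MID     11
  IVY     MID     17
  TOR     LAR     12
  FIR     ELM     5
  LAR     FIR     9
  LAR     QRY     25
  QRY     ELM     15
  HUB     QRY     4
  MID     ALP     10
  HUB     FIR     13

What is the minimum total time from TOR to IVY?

Candidate routes:
TOR → ALP → MID → IVY: 4+10+17 = 31
TOR → ALP → FIR → LAR → IVY: 4+14+9+13 = 40
TOR → LAR → IVY: 12+13 = 25
The minimum is 25 min via TOR → LAR → IVY.

25 min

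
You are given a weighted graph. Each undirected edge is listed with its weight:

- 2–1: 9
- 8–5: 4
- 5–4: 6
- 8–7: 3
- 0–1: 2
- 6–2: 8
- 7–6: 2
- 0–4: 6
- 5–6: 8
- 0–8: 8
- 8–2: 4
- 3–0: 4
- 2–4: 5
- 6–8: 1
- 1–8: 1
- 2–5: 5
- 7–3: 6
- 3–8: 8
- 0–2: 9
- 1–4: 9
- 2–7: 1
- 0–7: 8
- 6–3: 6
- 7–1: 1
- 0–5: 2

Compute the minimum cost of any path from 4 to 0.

Shortest distances from 4:
4: 0
2: 5  (via 4)
0: 6  (via 4)
Shortest route: 4–0 = 6.

6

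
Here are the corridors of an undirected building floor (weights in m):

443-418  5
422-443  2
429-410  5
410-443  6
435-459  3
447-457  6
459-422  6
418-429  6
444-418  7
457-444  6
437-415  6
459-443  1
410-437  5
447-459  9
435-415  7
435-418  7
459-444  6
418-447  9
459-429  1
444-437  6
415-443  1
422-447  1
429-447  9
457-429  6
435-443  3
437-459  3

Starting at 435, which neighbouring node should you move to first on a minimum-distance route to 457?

Compare a few routes:
435–459–443–422–447–457: 3+1+2+1+6 = 13
435–443–459–429–457: 3+1+1+6 = 11
435–459–429–457: 3+1+6 = 10
435–443–422–447–457: 3+2+1+6 = 12
The minimum is 10 m via 435–459–429–457.
So from 435 the first move is to 459.

459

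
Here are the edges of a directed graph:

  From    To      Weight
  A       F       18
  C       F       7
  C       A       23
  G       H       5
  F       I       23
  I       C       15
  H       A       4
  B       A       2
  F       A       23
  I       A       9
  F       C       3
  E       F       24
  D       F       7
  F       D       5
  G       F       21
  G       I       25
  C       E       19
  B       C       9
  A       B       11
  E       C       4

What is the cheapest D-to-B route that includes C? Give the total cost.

44

Best D to C: D–F–C costing 10
Shortest C→B: C–A–B = 34
Total via C: 10 + 34 = 44.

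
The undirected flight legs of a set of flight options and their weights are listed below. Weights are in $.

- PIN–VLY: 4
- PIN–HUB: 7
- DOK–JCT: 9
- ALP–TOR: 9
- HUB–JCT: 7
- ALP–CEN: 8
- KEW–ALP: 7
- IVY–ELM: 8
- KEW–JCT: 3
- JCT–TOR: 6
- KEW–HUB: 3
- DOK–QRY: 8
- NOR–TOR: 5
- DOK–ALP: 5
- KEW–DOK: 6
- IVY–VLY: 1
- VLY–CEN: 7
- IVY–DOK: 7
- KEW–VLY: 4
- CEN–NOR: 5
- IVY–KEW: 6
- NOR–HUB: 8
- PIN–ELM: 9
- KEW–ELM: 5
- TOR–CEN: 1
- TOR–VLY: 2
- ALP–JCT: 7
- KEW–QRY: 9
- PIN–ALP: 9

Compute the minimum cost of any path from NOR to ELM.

$16

Settle nodes by increasing distance from NOR:
NOR: 0
CEN: 5  (via NOR)
TOR: 5  (via NOR)
VLY: 7  (via TOR)
HUB: 8  (via NOR)
IVY: 8  (via VLY)
JCT: 11  (via TOR)
KEW: 11  (via VLY)
PIN: 11  (via VLY)
ALP: 13  (via CEN)
DOK: 15  (via IVY)
ELM: 16  (via IVY)
Shortest route: NOR → TOR → VLY → IVY → ELM = $16.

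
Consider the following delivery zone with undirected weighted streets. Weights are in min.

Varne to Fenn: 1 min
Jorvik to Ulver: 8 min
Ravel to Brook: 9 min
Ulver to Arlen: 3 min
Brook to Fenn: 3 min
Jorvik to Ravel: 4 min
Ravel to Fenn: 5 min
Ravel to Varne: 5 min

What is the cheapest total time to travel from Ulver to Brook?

Compare a few routes:
Ulver–Jorvik–Ravel–Fenn–Brook: 8+4+5+3 = 20
Ulver–Jorvik–Ravel–Brook: 8+4+9 = 21
The minimum is 20 min via Ulver–Jorvik–Ravel–Fenn–Brook.

20 min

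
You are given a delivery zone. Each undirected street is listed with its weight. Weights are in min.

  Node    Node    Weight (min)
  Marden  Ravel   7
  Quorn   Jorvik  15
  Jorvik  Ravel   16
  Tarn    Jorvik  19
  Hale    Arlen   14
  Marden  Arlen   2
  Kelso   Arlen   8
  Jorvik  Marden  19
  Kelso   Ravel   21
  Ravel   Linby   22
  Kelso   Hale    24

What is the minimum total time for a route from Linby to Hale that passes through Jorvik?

Shortest Linby→Jorvik: Linby → Ravel → Jorvik = 38
Shortest Jorvik→Hale: Jorvik → Marden → Arlen → Hale = 35
Total via Jorvik: 38 + 35 = 73 min.

73 min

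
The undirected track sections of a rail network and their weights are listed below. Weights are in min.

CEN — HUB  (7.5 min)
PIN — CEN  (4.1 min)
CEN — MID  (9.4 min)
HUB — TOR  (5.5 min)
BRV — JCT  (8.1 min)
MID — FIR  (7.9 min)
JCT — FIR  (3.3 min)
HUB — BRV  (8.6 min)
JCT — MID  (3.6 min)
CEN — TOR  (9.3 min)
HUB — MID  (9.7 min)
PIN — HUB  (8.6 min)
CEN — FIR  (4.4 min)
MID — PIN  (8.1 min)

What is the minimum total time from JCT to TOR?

17 min

Shortest distances from JCT:
JCT: 0
FIR: 3.3  (via JCT)
MID: 3.6  (via JCT)
CEN: 7.7  (via FIR)
BRV: 8.1  (via JCT)
PIN: 11.7  (via MID)
HUB: 13.3  (via MID)
TOR: 17  (via CEN)
Shortest route: JCT → FIR → CEN → TOR = 17 min.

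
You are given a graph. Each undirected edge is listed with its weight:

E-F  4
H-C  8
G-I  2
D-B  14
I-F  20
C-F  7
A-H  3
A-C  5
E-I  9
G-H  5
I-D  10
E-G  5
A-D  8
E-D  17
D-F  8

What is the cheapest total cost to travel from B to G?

Candidate routes:
B–D–E–G: 14+17+5 = 36
B–D–A–H–G: 14+8+3+5 = 30
B–D–F–E–G: 14+8+4+5 = 31
B–D–I–G: 14+10+2 = 26
Cheapest is B–D–I–G at 26.

26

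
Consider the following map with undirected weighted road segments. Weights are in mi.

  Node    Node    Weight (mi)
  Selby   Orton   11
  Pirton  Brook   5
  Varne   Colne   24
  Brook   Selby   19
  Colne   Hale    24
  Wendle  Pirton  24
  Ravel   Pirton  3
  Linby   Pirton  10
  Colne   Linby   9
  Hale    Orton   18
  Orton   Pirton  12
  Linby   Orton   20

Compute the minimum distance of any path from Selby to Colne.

Running Dijkstra from Selby:
Selby: 0
Orton: 11  (via Selby)
Brook: 19  (via Selby)
Pirton: 23  (via Orton)
Ravel: 26  (via Pirton)
Hale: 29  (via Orton)
Linby: 31  (via Orton)
Colne: 40  (via Linby)
Shortest route: Selby → Orton → Linby → Colne = 40 mi.

40 mi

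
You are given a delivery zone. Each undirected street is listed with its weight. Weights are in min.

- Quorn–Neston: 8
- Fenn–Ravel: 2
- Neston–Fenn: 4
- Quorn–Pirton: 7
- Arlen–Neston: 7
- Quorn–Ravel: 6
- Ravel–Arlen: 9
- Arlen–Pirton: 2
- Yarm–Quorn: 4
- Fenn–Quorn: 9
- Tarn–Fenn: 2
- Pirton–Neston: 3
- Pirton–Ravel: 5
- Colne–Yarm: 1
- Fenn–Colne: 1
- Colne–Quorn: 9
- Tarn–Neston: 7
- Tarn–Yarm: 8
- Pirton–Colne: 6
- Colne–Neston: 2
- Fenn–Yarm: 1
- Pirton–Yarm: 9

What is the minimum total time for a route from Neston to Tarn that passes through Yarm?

Best Neston to Yarm: Neston → Colne → Yarm costing 3
Best Yarm to Tarn: Yarm → Fenn → Tarn costing 3
Total via Yarm: 3 + 3 = 6 min.

6 min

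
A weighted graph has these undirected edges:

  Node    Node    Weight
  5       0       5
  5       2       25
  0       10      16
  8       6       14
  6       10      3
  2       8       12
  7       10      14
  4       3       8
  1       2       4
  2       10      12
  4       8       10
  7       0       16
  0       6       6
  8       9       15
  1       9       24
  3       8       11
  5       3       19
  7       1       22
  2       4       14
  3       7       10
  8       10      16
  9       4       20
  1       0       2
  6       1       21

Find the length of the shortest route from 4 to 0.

20

Candidate routes:
4 - 2 - 1 - 0: 14+4+2 = 20
4 - 8 - 6 - 0: 10+14+6 = 30
4 - 8 - 2 - 1 - 0: 10+12+4+2 = 28
Cheapest is 4 - 2 - 1 - 0 at 20.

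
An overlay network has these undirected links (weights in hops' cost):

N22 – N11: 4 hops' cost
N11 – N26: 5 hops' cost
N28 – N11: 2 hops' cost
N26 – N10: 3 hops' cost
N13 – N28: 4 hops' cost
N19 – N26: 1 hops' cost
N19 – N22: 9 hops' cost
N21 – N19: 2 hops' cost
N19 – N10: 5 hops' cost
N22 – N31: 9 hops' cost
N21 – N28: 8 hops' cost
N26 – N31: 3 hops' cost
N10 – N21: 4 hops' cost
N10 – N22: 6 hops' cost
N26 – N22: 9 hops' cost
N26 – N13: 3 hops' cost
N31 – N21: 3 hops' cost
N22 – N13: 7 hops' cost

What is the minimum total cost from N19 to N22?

Compare a few routes:
N19 → N26 → N10 → N22: 1+3+6 = 10
N19 → N22: 9 = 9
N19 → N26 → N22: 1+9 = 10
Cheapest is N19 → N22 at 9 hops' cost.

9 hops' cost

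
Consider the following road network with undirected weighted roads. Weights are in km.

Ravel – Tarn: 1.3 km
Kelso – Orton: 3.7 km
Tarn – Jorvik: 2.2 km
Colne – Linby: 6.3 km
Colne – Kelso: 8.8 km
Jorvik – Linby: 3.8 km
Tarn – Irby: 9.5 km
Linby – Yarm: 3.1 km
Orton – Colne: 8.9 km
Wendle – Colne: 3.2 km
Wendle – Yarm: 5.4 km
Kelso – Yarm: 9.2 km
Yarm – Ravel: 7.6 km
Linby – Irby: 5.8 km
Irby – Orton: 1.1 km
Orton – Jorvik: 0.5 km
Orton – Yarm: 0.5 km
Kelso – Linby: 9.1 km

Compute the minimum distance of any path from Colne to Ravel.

Running Dijkstra from Colne:
Colne: 0
Wendle: 3.2  (via Colne)
Linby: 6.3  (via Colne)
Yarm: 8.6  (via Wendle)
Kelso: 8.8  (via Colne)
Orton: 8.9  (via Colne)
Jorvik: 9.4  (via Orton)
Irby: 10  (via Orton)
Tarn: 11.6  (via Jorvik)
Ravel: 12.9  (via Tarn)
Shortest route: Colne–Orton–Jorvik–Tarn–Ravel = 12.9 km.

12.9 km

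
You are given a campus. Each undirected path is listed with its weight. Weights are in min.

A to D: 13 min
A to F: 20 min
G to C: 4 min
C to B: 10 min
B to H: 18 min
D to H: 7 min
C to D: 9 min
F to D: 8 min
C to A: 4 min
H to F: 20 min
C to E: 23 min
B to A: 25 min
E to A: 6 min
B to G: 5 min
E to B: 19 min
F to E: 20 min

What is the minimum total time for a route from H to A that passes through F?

35 min

Shortest H→F: H–D–F = 15
Shortest F→A: F–A = 20
Total via F: 15 + 20 = 35 min.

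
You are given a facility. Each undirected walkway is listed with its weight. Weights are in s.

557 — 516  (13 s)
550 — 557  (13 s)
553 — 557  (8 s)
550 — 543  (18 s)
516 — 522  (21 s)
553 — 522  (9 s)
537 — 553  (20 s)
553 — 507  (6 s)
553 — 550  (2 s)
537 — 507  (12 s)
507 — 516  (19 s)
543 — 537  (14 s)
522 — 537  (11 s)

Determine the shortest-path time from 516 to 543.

Shortest distances from 516:
516: 0
557: 13  (via 516)
507: 19  (via 516)
522: 21  (via 516)
553: 21  (via 557)
550: 23  (via 553)
537: 31  (via 507)
543: 41  (via 550)
Shortest route: 516 → 557 → 553 → 550 → 543 = 41 s.

41 s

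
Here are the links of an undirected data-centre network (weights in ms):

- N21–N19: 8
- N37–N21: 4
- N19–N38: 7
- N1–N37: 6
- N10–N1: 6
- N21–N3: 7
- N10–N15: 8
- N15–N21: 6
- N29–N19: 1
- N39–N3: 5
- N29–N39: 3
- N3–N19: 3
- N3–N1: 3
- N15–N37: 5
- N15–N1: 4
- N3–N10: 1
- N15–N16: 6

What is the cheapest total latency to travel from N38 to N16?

Candidate routes:
N38 - N19 - N3 - N10 - N15 - N16: 7+3+1+8+6 = 25
N38 - N19 - N3 - N1 - N15 - N16: 7+3+3+4+6 = 23
N38 - N19 - N21 - N15 - N16: 7+8+6+6 = 27
Cheapest is N38 - N19 - N3 - N1 - N15 - N16 at 23 ms.

23 ms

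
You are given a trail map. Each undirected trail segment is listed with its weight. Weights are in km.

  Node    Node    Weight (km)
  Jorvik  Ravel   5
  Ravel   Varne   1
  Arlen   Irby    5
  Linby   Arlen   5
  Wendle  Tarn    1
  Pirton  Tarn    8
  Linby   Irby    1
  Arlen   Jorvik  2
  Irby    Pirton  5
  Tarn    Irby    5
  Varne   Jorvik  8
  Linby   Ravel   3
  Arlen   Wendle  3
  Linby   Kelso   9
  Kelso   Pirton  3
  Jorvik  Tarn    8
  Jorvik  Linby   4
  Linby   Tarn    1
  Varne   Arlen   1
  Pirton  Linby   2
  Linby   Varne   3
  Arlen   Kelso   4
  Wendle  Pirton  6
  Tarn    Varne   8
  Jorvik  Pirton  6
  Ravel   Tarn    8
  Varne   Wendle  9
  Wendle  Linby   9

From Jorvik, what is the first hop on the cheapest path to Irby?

Compare a few routes:
Jorvik–Linby–Irby: 4+1 = 5
Jorvik–Arlen–Varne–Linby–Irby: 2+1+3+1 = 7
Jorvik–Arlen–Irby: 2+5 = 7
Jorvik–Arlen–Linby–Irby: 2+5+1 = 8
The minimum is 5 km via Jorvik–Linby–Irby.
So from Jorvik the first move is to Linby.

Linby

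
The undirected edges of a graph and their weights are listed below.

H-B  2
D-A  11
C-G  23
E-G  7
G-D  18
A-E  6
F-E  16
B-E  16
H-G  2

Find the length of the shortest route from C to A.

Candidate routes:
C → G → D → A: 23+18+11 = 52
C → G → E → A: 23+7+6 = 36
C → G → H → B → E → A: 23+2+2+16+6 = 49
Cheapest is C → G → E → A at 36.

36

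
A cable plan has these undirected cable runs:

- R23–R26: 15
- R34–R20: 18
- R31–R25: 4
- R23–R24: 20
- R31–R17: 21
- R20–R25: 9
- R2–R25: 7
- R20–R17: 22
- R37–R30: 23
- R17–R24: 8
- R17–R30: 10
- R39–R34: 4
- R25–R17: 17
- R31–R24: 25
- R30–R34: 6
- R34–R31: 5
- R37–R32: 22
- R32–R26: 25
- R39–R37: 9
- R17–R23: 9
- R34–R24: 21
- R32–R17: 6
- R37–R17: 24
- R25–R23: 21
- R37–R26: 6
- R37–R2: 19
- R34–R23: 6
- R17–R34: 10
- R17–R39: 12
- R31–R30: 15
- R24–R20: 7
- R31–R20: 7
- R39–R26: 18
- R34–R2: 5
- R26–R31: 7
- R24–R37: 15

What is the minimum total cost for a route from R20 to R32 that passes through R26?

Best R20 to R26: R20 → R31 → R26 costing 14
Shortest R26→R32: R26 → R32 = 25
Total via R26: 14 + 25 = 39.

39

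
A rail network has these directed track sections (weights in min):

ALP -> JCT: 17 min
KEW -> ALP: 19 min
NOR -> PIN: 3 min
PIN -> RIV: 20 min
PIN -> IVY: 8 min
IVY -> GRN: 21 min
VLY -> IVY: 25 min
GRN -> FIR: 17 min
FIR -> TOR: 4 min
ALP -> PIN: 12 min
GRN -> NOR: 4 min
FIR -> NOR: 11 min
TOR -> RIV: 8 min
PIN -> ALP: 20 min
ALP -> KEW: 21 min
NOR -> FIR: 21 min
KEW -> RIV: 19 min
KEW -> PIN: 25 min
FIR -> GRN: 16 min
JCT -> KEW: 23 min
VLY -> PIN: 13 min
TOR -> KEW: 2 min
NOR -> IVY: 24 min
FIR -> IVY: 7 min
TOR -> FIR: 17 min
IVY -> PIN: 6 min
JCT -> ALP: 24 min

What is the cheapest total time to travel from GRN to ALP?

27 min

Compare a few routes:
GRN–FIR–TOR–KEW–ALP: 17+4+2+19 = 42
GRN–NOR–PIN–ALP: 4+3+20 = 27
GRN–FIR–IVY–PIN–ALP: 17+7+6+20 = 50
The minimum is 27 min via GRN–NOR–PIN–ALP.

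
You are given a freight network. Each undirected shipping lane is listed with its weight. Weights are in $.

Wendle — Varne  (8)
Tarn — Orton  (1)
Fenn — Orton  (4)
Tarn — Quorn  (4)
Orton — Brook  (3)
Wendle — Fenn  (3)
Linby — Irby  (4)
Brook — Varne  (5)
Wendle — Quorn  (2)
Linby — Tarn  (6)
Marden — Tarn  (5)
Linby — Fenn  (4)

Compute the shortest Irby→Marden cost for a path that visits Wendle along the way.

Shortest Irby→Wendle: Irby–Linby–Fenn–Wendle = 11
Shortest Wendle→Marden: Wendle–Quorn–Tarn–Marden = 11
Total via Wendle: 11 + 11 = $22.

$22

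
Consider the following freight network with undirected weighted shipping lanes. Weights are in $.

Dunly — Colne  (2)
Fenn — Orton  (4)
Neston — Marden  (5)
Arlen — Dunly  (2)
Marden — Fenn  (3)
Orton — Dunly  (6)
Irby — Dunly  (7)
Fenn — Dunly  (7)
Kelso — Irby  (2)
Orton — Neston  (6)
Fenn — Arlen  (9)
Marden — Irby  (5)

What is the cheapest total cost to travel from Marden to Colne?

$12

Enumerating some paths:
Marden–Irby–Dunly–Colne: 5+7+2 = 14
Marden–Fenn–Orton–Dunly–Colne: 3+4+6+2 = 15
Marden–Fenn–Dunly–Colne: 3+7+2 = 12
The minimum is $12 via Marden–Fenn–Dunly–Colne.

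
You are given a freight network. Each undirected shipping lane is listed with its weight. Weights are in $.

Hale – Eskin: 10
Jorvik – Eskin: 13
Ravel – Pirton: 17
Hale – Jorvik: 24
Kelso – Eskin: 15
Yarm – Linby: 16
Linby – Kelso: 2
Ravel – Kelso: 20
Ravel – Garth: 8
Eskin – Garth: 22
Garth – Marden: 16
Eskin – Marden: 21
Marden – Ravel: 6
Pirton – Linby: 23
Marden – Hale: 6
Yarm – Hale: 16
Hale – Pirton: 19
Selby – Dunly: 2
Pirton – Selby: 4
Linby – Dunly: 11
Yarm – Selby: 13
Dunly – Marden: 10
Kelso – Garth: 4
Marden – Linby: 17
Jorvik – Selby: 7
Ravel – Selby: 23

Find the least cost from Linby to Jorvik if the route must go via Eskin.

Shortest Linby→Eskin: Linby–Kelso–Eskin = 17
Best Eskin to Jorvik: Eskin–Jorvik costing 13
Total via Eskin: 17 + 13 = $30.

$30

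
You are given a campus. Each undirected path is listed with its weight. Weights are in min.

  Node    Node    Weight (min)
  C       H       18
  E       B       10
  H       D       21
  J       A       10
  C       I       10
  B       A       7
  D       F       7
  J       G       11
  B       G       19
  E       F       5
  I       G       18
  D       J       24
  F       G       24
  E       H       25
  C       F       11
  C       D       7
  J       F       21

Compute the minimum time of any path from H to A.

42 min

Settle nodes by increasing distance from H:
H: 0
C: 18  (via H)
D: 21  (via H)
E: 25  (via H)
F: 28  (via D)
I: 28  (via C)
B: 35  (via E)
A: 42  (via B)
Shortest route: H–E–B–A = 42 min.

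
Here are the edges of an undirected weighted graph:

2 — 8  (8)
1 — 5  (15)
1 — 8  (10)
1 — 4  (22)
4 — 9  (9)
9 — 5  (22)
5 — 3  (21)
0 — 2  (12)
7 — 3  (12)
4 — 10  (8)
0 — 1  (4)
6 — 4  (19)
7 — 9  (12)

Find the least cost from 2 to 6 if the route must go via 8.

Best 2 to 8: 2–8 costing 8
Best 8 to 6: 8–1–4–6 costing 51
Total via 8: 8 + 51 = 59.

59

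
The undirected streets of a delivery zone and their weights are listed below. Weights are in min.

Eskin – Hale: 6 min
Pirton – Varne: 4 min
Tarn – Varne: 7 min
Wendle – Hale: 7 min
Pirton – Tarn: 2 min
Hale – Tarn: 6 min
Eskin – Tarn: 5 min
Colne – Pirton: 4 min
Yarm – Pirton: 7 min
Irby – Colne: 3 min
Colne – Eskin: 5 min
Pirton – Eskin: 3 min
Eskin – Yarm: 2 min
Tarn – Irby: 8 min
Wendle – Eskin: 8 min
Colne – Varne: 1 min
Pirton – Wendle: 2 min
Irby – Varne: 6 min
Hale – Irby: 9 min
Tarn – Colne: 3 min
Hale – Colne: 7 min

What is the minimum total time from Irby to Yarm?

10 min

Candidate routes:
Irby → Colne → Tarn → Eskin → Yarm: 3+3+5+2 = 13
Irby → Colne → Eskin → Yarm: 3+5+2 = 10
Irby → Colne → Pirton → Eskin → Yarm: 3+4+3+2 = 12
Cheapest is Irby → Colne → Eskin → Yarm at 10 min.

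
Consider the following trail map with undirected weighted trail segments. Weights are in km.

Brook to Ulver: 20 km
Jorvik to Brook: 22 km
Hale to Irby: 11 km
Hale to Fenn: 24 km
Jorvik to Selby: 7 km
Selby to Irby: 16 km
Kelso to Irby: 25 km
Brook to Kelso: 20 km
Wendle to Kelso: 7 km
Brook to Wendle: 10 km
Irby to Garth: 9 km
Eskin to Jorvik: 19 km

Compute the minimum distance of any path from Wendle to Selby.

Enumerating some paths:
Wendle–Brook–Jorvik–Selby: 10+22+7 = 39
Wendle–Kelso–Irby–Selby: 7+25+16 = 48
Cheapest is Wendle–Brook–Jorvik–Selby at 39 km.

39 km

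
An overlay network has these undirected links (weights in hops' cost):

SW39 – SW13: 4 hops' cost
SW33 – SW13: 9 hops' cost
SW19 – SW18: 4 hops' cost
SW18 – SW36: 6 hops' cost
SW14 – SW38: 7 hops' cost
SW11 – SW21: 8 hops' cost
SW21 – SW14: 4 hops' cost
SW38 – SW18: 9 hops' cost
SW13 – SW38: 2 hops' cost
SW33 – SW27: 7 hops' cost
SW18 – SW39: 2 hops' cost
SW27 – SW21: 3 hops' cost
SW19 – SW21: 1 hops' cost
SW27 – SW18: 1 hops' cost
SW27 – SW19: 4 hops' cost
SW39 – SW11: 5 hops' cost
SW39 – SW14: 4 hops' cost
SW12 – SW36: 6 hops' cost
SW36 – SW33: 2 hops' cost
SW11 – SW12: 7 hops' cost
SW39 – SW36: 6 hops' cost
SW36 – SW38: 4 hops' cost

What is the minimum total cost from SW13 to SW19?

10 hops' cost

Enumerating some paths:
SW13 → SW39 → SW18 → SW27 → SW19: 4+2+1+4 = 11
SW13 → SW39 → SW14 → SW21 → SW19: 4+4+4+1 = 13
SW13 → SW39 → SW18 → SW19: 4+2+4 = 10
SW13 → SW39 → SW18 → SW27 → SW21 → SW19: 4+2+1+3+1 = 11
The minimum is 10 hops' cost via SW13 → SW39 → SW18 → SW19.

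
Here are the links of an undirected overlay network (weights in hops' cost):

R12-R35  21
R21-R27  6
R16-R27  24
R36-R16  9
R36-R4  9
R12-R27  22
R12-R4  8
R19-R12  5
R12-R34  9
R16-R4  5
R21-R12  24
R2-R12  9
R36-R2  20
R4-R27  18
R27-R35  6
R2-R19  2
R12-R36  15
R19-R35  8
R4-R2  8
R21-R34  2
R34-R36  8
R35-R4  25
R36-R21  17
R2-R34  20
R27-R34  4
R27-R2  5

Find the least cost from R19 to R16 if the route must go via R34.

Best R19 to R34: R19–R2–R27–R34 costing 11
Shortest R34→R16: R34–R36–R16 = 17
Total via R34: 11 + 17 = 28 hops' cost.

28 hops' cost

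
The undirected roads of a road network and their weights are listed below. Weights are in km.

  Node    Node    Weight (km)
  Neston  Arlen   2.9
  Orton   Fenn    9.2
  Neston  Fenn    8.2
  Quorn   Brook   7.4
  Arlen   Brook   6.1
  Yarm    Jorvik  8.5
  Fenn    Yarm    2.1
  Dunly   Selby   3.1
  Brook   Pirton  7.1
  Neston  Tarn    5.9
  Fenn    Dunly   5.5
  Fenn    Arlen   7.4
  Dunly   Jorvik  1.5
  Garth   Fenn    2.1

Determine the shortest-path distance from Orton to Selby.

Shortest distances from Orton:
Orton: 0
Fenn: 9.2  (via Orton)
Yarm: 11.3  (via Fenn)
Garth: 11.3  (via Fenn)
Dunly: 14.7  (via Fenn)
Jorvik: 16.2  (via Dunly)
Arlen: 16.6  (via Fenn)
Neston: 17.4  (via Fenn)
Selby: 17.8  (via Dunly)
Shortest route: Orton → Fenn → Dunly → Selby = 17.8 km.

17.8 km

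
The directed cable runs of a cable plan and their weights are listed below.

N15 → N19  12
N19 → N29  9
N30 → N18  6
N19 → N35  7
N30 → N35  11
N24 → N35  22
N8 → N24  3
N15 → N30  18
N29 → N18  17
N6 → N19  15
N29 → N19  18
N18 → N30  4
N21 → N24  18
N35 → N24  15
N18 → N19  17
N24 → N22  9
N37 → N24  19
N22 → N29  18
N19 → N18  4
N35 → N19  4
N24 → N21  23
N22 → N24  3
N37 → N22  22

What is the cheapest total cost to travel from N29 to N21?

Shortest distances from N29:
N29: 0
N18: 17  (via N29)
N19: 18  (via N29)
N30: 21  (via N18)
N35: 25  (via N19)
N24: 40  (via N35)
N22: 49  (via N24)
N21: 63  (via N24)
Shortest route: N29–N19–N35–N24–N21 = 63.

63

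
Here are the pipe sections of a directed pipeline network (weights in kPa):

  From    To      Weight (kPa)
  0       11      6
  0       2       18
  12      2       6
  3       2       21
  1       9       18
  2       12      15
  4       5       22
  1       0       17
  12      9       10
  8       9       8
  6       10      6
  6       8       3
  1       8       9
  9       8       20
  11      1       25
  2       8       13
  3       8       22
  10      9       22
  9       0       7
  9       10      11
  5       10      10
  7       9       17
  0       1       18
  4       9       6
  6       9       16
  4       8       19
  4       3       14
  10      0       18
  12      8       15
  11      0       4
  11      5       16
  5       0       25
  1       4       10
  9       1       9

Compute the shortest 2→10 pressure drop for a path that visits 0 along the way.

Best 2 to 0: 2 → 8 → 9 → 0 costing 28
Shortest 0→10: 0 → 11 → 5 → 10 = 32
Total via 0: 28 + 32 = 60 kPa.

60 kPa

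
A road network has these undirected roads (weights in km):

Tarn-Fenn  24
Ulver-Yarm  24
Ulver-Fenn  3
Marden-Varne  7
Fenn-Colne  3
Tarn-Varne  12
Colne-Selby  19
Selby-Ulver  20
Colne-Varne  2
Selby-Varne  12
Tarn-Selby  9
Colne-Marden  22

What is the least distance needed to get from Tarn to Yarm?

44 km

Enumerating some paths:
Tarn → Selby → Varne → Colne → Fenn → Ulver → Yarm: 9+12+2+3+3+24 = 53
Tarn → Fenn → Ulver → Yarm: 24+3+24 = 51
Tarn → Selby → Ulver → Yarm: 9+20+24 = 53
Tarn → Varne → Colne → Fenn → Ulver → Yarm: 12+2+3+3+24 = 44
Cheapest is Tarn → Varne → Colne → Fenn → Ulver → Yarm at 44 km.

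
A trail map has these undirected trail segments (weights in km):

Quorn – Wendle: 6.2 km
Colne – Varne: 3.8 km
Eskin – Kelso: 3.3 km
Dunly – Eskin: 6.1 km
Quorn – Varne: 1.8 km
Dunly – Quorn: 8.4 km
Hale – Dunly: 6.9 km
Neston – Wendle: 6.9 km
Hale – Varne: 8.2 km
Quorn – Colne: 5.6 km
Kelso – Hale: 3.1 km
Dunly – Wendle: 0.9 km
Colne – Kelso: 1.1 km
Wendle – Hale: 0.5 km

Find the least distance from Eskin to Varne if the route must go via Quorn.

11.8 km

Best Eskin to Quorn: Eskin–Kelso–Colne–Quorn costing 10
Shortest Quorn→Varne: Quorn–Varne = 1.8
Total via Quorn: 10 + 1.8 = 11.8 km.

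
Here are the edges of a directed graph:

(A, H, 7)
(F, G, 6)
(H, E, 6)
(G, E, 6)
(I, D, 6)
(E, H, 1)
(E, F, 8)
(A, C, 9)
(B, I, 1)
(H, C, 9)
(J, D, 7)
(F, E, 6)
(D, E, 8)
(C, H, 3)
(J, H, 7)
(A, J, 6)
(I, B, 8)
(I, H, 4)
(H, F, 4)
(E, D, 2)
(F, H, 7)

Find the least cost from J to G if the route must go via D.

Shortest J→D: J–D = 7
Shortest D→G: D–E–H–F–G = 19
Total via D: 7 + 19 = 26.

26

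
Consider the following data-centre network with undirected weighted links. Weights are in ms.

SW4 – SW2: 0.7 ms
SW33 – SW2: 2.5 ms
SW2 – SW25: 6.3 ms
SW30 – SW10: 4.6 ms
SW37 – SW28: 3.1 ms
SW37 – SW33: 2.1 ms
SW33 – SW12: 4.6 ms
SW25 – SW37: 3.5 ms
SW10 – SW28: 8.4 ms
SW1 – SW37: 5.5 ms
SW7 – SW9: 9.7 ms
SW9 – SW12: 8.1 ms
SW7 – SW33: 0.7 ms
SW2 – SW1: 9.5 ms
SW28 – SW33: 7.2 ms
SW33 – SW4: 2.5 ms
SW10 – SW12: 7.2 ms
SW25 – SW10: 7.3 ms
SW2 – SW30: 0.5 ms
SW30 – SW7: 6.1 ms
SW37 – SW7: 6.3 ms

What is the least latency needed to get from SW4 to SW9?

Candidate routes:
SW4–SW33–SW7–SW9: 2.5+0.7+9.7 = 12.9
SW4–SW2–SW33–SW7–SW9: 0.7+2.5+0.7+9.7 = 13.6
Cheapest is SW4–SW33–SW7–SW9 at 12.9 ms.

12.9 ms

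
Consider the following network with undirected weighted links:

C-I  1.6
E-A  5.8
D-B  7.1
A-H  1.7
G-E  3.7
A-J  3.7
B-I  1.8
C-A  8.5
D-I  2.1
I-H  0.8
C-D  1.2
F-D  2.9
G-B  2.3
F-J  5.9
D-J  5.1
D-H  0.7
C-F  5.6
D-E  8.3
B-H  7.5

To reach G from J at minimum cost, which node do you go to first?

A

Candidate routes:
J - A - H - I - B - G: 3.7+1.7+0.8+1.8+2.3 = 10.3
J - D - C - I - B - G: 5.1+1.2+1.6+1.8+2.3 = 12
J - D - H - I - B - G: 5.1+0.7+0.8+1.8+2.3 = 10.7
J - D - I - B - G: 5.1+2.1+1.8+2.3 = 11.3
The minimum is 10.3 via J - A - H - I - B - G.
So from J the first move is to A.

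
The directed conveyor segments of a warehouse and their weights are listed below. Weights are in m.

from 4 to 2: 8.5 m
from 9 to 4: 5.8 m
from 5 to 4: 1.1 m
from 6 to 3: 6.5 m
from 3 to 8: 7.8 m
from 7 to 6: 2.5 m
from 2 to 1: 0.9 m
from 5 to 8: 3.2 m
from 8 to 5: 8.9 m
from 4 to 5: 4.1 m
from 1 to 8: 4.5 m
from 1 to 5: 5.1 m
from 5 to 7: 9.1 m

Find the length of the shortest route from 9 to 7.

Settle nodes by increasing distance from 9:
9: 0
4: 5.8  (via 9)
5: 9.9  (via 4)
8: 13.1  (via 5)
2: 14.3  (via 4)
1: 15.2  (via 2)
7: 19  (via 5)
Shortest route: 9 → 4 → 5 → 7 = 19 m.

19 m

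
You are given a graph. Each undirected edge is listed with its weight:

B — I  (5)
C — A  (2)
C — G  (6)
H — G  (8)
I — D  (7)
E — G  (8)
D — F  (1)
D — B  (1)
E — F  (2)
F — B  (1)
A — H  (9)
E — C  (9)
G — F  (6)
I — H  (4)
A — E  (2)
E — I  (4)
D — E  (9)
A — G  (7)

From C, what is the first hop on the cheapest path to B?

Candidate routes:
C → A → E → F → D → B: 2+2+2+1+1 = 8
C → E → F → B: 9+2+1 = 12
C → A → E → F → B: 2+2+2+1 = 7
Cheapest is C → A → E → F → B at 7.
So from C the first move is to A.

A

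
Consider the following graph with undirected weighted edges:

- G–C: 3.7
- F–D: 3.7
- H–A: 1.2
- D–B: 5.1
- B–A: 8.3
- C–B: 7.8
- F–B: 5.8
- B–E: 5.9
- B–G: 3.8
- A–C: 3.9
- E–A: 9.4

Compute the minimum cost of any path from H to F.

15.3

Running Dijkstra from H:
H: 0
A: 1.2  (via H)
C: 5.1  (via A)
G: 8.8  (via C)
B: 9.5  (via A)
E: 10.6  (via A)
D: 14.6  (via B)
F: 15.3  (via B)
Shortest route: H → A → B → F = 15.3.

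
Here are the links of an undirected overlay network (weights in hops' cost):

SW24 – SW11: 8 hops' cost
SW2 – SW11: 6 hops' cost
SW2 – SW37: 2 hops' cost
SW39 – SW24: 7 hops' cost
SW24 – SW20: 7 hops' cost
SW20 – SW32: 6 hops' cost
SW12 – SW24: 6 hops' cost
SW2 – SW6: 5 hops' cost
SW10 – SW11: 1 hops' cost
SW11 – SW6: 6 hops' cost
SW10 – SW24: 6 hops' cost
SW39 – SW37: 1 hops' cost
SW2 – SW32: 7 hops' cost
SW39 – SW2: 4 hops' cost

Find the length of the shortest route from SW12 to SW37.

14 hops' cost

Shortest distances from SW12:
SW12: 0
SW24: 6  (via SW12)
SW10: 12  (via SW24)
SW39: 13  (via SW24)
SW20: 13  (via SW24)
SW11: 13  (via SW10)
SW37: 14  (via SW39)
Shortest route: SW12–SW24–SW39–SW37 = 14 hops' cost.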